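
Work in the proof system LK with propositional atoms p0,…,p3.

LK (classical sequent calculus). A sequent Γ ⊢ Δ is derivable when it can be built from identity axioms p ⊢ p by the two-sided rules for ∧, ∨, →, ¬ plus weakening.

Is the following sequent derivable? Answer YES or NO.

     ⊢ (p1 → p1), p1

Derivation trace:
[WR]  ⊢ (p1 → p1), p1
  [→R]  ⊢ (p1 → p1)
    [Ax] p1 ⊢ p1

Result: YES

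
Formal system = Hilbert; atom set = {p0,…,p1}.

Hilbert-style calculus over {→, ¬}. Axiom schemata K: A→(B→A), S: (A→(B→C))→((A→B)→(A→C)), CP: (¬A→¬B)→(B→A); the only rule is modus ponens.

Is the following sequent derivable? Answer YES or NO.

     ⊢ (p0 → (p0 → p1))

Truth-table refutation:
  v=00: Γ:[] Δ:[(p0 → (p0 → p1))=T] refutes=False
  v=01: Γ:[] Δ:[(p0 → (p0 → p1))=T] refutes=False
  v=10: Γ:[] Δ:[(p0 → (p0 → p1))=F] refutes=True  ← countermodel

Result: NO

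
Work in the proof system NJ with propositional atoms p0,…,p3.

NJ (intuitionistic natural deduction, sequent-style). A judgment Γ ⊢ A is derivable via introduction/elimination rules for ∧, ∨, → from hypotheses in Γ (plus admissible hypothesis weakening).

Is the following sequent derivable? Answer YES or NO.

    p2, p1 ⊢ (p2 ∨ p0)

Derivation trace:
[Wk] p2, p1 ⊢ (p2 ∨ p0)
  [∨I₁] p2 ⊢ (p2 ∨ p0)
    [Ax] p2 ⊢ p2

Result: YES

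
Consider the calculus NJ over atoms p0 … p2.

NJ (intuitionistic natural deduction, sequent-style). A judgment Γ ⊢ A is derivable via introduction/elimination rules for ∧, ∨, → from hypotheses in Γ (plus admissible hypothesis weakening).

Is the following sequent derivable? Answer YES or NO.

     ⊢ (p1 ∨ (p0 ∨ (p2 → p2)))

Derivation (root first):
[∨I₂]  ⊢ (p1 ∨ (p0 ∨ (p2 → p2)))
  [∨I₂]  ⊢ (p0 ∨ (p2 → p2))
    [→I]  ⊢ (p2 → p2)
      [Ax] p2 ⊢ p2

Result: YES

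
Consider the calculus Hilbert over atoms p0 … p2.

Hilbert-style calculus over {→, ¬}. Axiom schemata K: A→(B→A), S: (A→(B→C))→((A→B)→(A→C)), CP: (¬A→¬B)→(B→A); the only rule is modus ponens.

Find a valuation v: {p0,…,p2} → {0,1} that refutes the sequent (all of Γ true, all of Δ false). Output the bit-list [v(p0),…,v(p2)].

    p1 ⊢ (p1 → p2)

Truth-table refutation:
  v=000: Γ:[p1=F] Δ:[(p1 → p2)=T] refutes=False
  v=001: Γ:[p1=F] Δ:[(p1 → p2)=T] refutes=False
  v=010: Γ:[p1=T] Δ:[(p1 → p2)=F] refutes=True  ← countermodel

Result: [0, 1, 0]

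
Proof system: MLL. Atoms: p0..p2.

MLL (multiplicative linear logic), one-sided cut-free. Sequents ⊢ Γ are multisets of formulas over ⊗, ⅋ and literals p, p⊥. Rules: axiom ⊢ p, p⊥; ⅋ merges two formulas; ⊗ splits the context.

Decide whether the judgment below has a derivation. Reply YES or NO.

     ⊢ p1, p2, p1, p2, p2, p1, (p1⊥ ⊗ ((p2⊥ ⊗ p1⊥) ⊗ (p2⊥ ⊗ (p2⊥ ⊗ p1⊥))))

Proof tree:
[⊗]  ⊢ p1, p2, p1, p2, p2, p1, (p1⊥ ⊗ ((p2⊥ ⊗ p1⊥) ⊗ (p2⊥ ⊗ (p2⊥ ⊗ p1⊥))))
  [Ax]  ⊢ p1, p1⊥
  [⊗]  ⊢ p2, p1, p2, p2, p1, ((p2⊥ ⊗ p1⊥) ⊗ (p2⊥ ⊗ (p2⊥ ⊗ p1⊥)))
    [⊗]  ⊢ p2, p1, (p2⊥ ⊗ p1⊥)
      [Ax]  ⊢ p2, p2⊥
      [Ax]  ⊢ p1, p1⊥
    [⊗]  ⊢ p2, p2, p1, (p2⊥ ⊗ (p2⊥ ⊗ p1⊥))
      [Ax]  ⊢ p2, p2⊥
      [⊗]  ⊢ p2, p1, (p2⊥ ⊗ p1⊥)
        [Ax]  ⊢ p2, p2⊥
        [Ax]  ⊢ p1, p1⊥

Result: YES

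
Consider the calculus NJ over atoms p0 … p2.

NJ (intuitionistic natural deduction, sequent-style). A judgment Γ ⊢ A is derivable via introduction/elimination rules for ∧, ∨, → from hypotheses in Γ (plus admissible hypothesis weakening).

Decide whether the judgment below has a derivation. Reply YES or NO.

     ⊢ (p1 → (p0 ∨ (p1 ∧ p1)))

Derivation (root first):
[→I]  ⊢ (p1 → (p0 ∨ (p1 ∧ p1)))
  [∨I₂] p1 ⊢ (p0 ∨ (p1 ∧ p1))
    [∧I] p1 ⊢ (p1 ∧ p1)
      [Ax] p1 ⊢ p1
      [Ax] p1 ⊢ p1

Result: YES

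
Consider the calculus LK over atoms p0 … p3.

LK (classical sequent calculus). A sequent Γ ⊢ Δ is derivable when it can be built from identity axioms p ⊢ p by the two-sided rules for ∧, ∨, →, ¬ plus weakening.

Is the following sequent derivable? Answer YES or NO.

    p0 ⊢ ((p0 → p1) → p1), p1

Derivation (root first):
[WR] p0 ⊢ ((p0 → p1) → p1), p1
  [→R] p0 ⊢ ((p0 → p1) → p1)
    [→L] p0, (p0 → p1) ⊢ p1
      [Ax] p0 ⊢ p0
      [Ax] p1 ⊢ p1

Result: YES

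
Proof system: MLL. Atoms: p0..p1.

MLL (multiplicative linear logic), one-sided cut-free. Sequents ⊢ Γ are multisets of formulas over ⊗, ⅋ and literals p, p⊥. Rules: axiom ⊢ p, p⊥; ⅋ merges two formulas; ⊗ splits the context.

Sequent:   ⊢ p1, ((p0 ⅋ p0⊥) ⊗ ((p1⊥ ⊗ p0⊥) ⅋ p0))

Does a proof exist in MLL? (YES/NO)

Derivation (root first):
[⊗]  ⊢ p1, ((p0 ⅋ p0⊥) ⊗ ((p1⊥ ⊗ p0⊥) ⅋ p0))
  [⅋]  ⊢ (p0 ⅋ p0⊥)
    [Ax]  ⊢ p0, p0⊥
  [⅋]  ⊢ p1, ((p1⊥ ⊗ p0⊥) ⅋ p0)
    [⊗]  ⊢ p1, p0, (p1⊥ ⊗ p0⊥)
      [Ax]  ⊢ p1, p1⊥
      [Ax]  ⊢ p0, p0⊥

Result: YES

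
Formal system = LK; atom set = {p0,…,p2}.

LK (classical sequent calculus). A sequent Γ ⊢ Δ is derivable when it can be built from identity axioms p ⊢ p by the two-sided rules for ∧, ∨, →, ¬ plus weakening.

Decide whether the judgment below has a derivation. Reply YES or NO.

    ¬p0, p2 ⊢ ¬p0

Derivation trace:
[WL] ¬p0, p2 ⊢ ¬p0
  [¬L] ¬p0 ⊢ ¬p0
    [¬R]  ⊢ p0, ¬p0
      [Ax] p0 ⊢ p0

Result: YES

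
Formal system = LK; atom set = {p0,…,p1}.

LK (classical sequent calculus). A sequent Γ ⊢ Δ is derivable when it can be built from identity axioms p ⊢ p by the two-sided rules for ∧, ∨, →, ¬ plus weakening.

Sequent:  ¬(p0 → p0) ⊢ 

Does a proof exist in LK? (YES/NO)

Derivation trace:
[¬L] ¬(p0 → p0) ⊢ 
  [→R]  ⊢ (p0 → p0)
    [Ax] p0 ⊢ p0

Result: YES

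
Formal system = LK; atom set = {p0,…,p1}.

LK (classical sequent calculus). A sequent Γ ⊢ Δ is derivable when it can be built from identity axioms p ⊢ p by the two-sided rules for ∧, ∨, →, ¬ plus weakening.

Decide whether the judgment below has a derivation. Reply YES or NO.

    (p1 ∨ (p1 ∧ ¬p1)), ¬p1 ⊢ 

Derivation trace:
[¬L] (p1 ∨ (p1 ∧ ¬p1)), ¬p1 ⊢ 
  [∨L] (p1 ∨ (p1 ∧ ¬p1)) ⊢ p1
    [Ax] p1 ⊢ p1
    [∧L] (p1 ∧ ¬p1) ⊢ 
      [¬L] p1, ¬p1 ⊢ 
        [Ax] p1 ⊢ p1

Result: YES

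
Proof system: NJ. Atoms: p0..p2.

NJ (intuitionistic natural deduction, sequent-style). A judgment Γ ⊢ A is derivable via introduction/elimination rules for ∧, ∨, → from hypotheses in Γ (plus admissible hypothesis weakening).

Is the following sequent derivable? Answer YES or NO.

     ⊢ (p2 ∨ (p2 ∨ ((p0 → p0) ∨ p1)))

Derivation (root first):
[∨I₂]  ⊢ (p2 ∨ (p2 ∨ ((p0 → p0) ∨ p1)))
  [∨I₂]  ⊢ (p2 ∨ ((p0 → p0) ∨ p1))
    [∨I₁]  ⊢ ((p0 → p0) ∨ p1)
      [→I]  ⊢ (p0 → p0)
        [Ax] p0 ⊢ p0

Result: YES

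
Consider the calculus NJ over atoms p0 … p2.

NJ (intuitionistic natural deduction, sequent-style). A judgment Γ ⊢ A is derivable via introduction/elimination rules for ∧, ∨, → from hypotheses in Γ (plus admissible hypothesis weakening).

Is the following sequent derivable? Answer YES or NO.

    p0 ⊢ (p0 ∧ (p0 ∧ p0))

Proof tree:
[∧I] p0 ⊢ (p0 ∧ (p0 ∧ p0))
  [Ax] p0 ⊢ p0
  [∧I] p0 ⊢ (p0 ∧ p0)
    [Ax] p0 ⊢ p0
    [→E] p0 ⊢ p0
      [→I]  ⊢ (p0 → p0)
        [Ax] p0 ⊢ p0
      [Ax] p0 ⊢ p0

Result: YES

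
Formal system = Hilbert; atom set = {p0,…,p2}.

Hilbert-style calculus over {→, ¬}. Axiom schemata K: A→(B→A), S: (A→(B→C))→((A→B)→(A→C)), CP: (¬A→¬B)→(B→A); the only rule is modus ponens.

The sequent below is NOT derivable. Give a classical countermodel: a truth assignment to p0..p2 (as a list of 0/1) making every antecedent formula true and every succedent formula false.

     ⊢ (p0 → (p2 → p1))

Enumerate valuations to refute Γ ⊢ Δ:
  v=000: Γ:[] Δ:[(p0 → (p2 → p1))=T] refutes=False
  v=001: Γ:[] Δ:[(p0 → (p2 → p1))=T] refutes=False
  v=010: Γ:[] Δ:[(p0 → (p2 → p1))=T] refutes=False
  v=011: Γ:[] Δ:[(p0 → (p2 → p1))=T] refutes=False
  v=100: Γ:[] Δ:[(p0 → (p2 → p1))=T] refutes=False
  v=101: Γ:[] Δ:[(p0 → (p2 → p1))=F] refutes=True  ← countermodel

Result: [1, 0, 1]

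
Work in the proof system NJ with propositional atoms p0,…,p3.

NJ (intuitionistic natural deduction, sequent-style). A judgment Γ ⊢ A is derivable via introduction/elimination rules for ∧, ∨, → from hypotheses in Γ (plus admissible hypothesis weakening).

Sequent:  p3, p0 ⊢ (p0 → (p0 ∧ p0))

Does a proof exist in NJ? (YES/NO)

Proof tree:
[→I] p3, p0 ⊢ (p0 → (p0 ∧ p0))
  [Wk] p0, p3, p0 ⊢ (p0 ∧ p0)
    [Wk] p0, p3 ⊢ (p0 ∧ p0)
      [∧I] p0 ⊢ (p0 ∧ p0)
        [Ax] p0 ⊢ p0
        [Ax] p0 ⊢ p0

Result: YES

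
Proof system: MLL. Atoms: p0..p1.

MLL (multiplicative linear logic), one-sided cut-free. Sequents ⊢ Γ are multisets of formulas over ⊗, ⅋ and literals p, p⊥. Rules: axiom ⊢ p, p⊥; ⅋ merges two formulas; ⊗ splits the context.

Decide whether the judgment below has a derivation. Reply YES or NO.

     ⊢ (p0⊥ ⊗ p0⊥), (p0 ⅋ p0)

Derivation trace:
[⅋]  ⊢ (p0⊥ ⊗ p0⊥), (p0 ⅋ p0)
  [⊗]  ⊢ p0, p0, (p0⊥ ⊗ p0⊥)
    [Ax]  ⊢ p0, p0⊥
    [Ax]  ⊢ p0, p0⊥

Result: YES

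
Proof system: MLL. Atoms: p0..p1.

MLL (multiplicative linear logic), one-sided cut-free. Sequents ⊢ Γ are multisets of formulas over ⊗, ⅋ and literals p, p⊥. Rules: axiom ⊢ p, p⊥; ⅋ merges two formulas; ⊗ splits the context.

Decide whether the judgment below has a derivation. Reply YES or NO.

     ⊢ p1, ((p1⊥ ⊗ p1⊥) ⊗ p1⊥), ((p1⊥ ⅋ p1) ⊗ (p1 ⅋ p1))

Derivation trace:
[⊗]  ⊢ p1, ((p1⊥ ⊗ p1⊥) ⊗ p1⊥), ((p1⊥ ⅋ p1) ⊗ (p1 ⅋ p1))
  [⅋]  ⊢ (p1⊥ ⅋ p1)
    [Ax]  ⊢ p1, p1⊥
  [⅋]  ⊢ p1, ((p1⊥ ⊗ p1⊥) ⊗ p1⊥), (p1 ⅋ p1)
    [⊗]  ⊢ p1, p1, p1, ((p1⊥ ⊗ p1⊥) ⊗ p1⊥)
      [⊗]  ⊢ p1, p1, (p1⊥ ⊗ p1⊥)
        [Ax]  ⊢ p1, p1⊥
        [Ax]  ⊢ p1, p1⊥
      [Ax]  ⊢ p1, p1⊥

Result: YES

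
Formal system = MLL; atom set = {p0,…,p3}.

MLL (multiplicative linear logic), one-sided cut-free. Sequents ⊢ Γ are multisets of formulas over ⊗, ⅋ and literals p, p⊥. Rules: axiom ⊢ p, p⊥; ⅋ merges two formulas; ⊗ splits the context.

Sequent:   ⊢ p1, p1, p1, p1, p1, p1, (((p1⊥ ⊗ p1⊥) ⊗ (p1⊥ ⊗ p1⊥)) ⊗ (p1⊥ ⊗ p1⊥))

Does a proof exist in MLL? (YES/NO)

Proof tree:
[⊗]  ⊢ p1, p1, p1, p1, p1, p1, (((p1⊥ ⊗ p1⊥) ⊗ (p1⊥ ⊗ p1⊥)) ⊗ (p1⊥ ⊗ p1⊥))
  [⊗]  ⊢ p1, p1, p1, p1, ((p1⊥ ⊗ p1⊥) ⊗ (p1⊥ ⊗ p1⊥))
    [⊗]  ⊢ p1, p1, (p1⊥ ⊗ p1⊥)
      [Ax]  ⊢ p1, p1⊥
      [Ax]  ⊢ p1, p1⊥
    [⊗]  ⊢ p1, p1, (p1⊥ ⊗ p1⊥)
      [Ax]  ⊢ p1, p1⊥
      [Ax]  ⊢ p1, p1⊥
  [⊗]  ⊢ p1, p1, (p1⊥ ⊗ p1⊥)
    [Ax]  ⊢ p1, p1⊥
    [Ax]  ⊢ p1, p1⊥

Result: YES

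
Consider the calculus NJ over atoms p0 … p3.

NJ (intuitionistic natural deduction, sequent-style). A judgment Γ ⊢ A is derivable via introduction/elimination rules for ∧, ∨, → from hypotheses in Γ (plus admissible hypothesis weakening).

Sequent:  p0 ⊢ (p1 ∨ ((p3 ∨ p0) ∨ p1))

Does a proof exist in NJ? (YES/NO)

Derivation trace:
[∨I₂] p0 ⊢ (p1 ∨ ((p3 ∨ p0) ∨ p1))
  [∨I₁] p0 ⊢ ((p3 ∨ p0) ∨ p1)
    [∨I₂] p0 ⊢ (p3 ∨ p0)
      [Ax] p0 ⊢ p0

Result: YES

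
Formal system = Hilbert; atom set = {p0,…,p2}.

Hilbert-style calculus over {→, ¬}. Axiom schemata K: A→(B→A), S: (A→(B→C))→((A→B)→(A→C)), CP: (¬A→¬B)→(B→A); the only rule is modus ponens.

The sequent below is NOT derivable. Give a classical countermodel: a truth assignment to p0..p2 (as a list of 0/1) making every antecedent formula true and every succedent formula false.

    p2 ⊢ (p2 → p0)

Search for a countermodel by truth-table:
  v=000: Γ:[p2=F] Δ:[(p2 → p0)=T] refutes=False
  v=001: Γ:[p2=T] Δ:[(p2 → p0)=F] refutes=True  ← countermodel

Result: [0, 0, 1]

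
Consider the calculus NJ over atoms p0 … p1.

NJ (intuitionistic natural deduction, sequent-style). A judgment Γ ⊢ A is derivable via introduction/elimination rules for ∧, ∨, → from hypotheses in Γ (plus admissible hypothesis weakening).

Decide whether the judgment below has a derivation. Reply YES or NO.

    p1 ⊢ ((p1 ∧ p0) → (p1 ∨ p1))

Proof tree:
[→I] p1 ⊢ ((p1 ∧ p0) → (p1 ∨ p1))
  [∨I₂] p1, (p1 ∧ p0) ⊢ (p1 ∨ p1)
    [Wk] p1, (p1 ∧ p0) ⊢ p1
      [Ax] p1 ⊢ p1

Result: YES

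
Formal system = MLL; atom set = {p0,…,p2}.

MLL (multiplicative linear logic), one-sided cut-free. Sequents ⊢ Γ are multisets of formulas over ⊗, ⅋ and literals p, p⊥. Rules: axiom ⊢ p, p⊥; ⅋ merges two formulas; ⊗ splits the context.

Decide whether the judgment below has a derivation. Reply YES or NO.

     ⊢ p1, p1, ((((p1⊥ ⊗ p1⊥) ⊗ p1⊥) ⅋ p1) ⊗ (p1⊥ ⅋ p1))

Proof tree:
[⊗]  ⊢ p1, p1, ((((p1⊥ ⊗ p1⊥) ⊗ p1⊥) ⅋ p1) ⊗ (p1⊥ ⅋ p1))
  [⅋]  ⊢ p1, p1, (((p1⊥ ⊗ p1⊥) ⊗ p1⊥) ⅋ p1)
    [⊗]  ⊢ p1, p1, p1, ((p1⊥ ⊗ p1⊥) ⊗ p1⊥)
      [⊗]  ⊢ p1, p1, (p1⊥ ⊗ p1⊥)
        [Ax]  ⊢ p1, p1⊥
        [Ax]  ⊢ p1, p1⊥
      [Ax]  ⊢ p1, p1⊥
  [⅋]  ⊢ (p1⊥ ⅋ p1)
    [Ax]  ⊢ p1, p1⊥

Result: YES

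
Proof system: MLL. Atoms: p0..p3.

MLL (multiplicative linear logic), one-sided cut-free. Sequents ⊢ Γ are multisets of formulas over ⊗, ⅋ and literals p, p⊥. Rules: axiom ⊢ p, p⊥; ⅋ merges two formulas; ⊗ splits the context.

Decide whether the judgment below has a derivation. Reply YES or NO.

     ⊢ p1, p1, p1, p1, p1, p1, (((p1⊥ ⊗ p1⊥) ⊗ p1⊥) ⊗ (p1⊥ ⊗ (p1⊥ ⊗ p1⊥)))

Derivation trace:
[⊗]  ⊢ p1, p1, p1, p1, p1, p1, (((p1⊥ ⊗ p1⊥) ⊗ p1⊥) ⊗ (p1⊥ ⊗ (p1⊥ ⊗ p1⊥)))
  [⊗]  ⊢ p1, p1, p1, ((p1⊥ ⊗ p1⊥) ⊗ p1⊥)
    [⊗]  ⊢ p1, p1, (p1⊥ ⊗ p1⊥)
      [Ax]  ⊢ p1, p1⊥
      [Ax]  ⊢ p1, p1⊥
    [Ax]  ⊢ p1, p1⊥
  [⊗]  ⊢ p1, p1, p1, (p1⊥ ⊗ (p1⊥ ⊗ p1⊥))
    [Ax]  ⊢ p1, p1⊥
    [⊗]  ⊢ p1, p1, (p1⊥ ⊗ p1⊥)
      [Ax]  ⊢ p1, p1⊥
      [Ax]  ⊢ p1, p1⊥

Result: YES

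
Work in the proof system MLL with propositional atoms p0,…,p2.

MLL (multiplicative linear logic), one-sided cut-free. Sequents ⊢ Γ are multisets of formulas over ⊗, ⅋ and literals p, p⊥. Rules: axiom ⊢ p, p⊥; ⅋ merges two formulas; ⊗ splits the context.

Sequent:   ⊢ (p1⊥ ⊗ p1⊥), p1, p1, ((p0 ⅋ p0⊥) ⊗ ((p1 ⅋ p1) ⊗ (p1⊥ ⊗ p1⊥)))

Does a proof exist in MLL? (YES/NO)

Derivation trace:
[⊗]  ⊢ (p1⊥ ⊗ p1⊥), p1, p1, ((p0 ⅋ p0⊥) ⊗ ((p1 ⅋ p1) ⊗ (p1⊥ ⊗ p1⊥)))
  [⅋]  ⊢ (p0 ⅋ p0⊥)
    [Ax]  ⊢ p0, p0⊥
  [⊗]  ⊢ (p1⊥ ⊗ p1⊥), p1, p1, ((p1 ⅋ p1) ⊗ (p1⊥ ⊗ p1⊥))
    [⅋]  ⊢ (p1⊥ ⊗ p1⊥), (p1 ⅋ p1)
      [⊗]  ⊢ p1, p1, (p1⊥ ⊗ p1⊥)
        [Ax]  ⊢ p1, p1⊥
        [Ax]  ⊢ p1, p1⊥
    [⊗]  ⊢ p1, p1, (p1⊥ ⊗ p1⊥)
      [Ax]  ⊢ p1, p1⊥
      [Ax]  ⊢ p1, p1⊥

Result: YES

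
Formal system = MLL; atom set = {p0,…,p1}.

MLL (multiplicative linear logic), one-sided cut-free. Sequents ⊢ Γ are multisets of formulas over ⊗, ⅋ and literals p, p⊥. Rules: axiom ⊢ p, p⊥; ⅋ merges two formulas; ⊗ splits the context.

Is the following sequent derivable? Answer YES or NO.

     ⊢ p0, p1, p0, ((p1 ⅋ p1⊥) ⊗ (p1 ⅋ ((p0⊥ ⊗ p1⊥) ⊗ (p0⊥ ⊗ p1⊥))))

Derivation trace:
[⊗]  ⊢ p0, p1, p0, ((p1 ⅋ p1⊥) ⊗ (p1 ⅋ ((p0⊥ ⊗ p1⊥) ⊗ (p0⊥ ⊗ p1⊥))))
  [⅋]  ⊢ (p1 ⅋ p1⊥)
    [Ax]  ⊢ p1, p1⊥
  [⅋]  ⊢ p0, p1, p0, (p1 ⅋ ((p0⊥ ⊗ p1⊥) ⊗ (p0⊥ ⊗ p1⊥)))
    [⊗]  ⊢ p0, p1, p0, p1, ((p0⊥ ⊗ p1⊥) ⊗ (p0⊥ ⊗ p1⊥))
      [⊗]  ⊢ p0, p1, (p0⊥ ⊗ p1⊥)
        [Ax]  ⊢ p0, p0⊥
        [Ax]  ⊢ p1, p1⊥
      [⊗]  ⊢ p0, p1, (p0⊥ ⊗ p1⊥)
        [Ax]  ⊢ p0, p0⊥
        [Ax]  ⊢ p1, p1⊥

Result: YES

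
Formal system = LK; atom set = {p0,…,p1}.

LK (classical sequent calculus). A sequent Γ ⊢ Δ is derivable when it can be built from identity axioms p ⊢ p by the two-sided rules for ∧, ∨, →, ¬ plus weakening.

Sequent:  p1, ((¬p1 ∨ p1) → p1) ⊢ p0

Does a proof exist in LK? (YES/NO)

Truth-table refutation:
  v=00: Γ:[p1=F, ((¬p1 ∨ p1) → p1)=F] Δ:[p0=F] refutes=False
  v=01: Γ:[p1=T, ((¬p1 ∨ p1) → p1)=T] Δ:[p0=F] refutes=True  ← countermodel

Result: NO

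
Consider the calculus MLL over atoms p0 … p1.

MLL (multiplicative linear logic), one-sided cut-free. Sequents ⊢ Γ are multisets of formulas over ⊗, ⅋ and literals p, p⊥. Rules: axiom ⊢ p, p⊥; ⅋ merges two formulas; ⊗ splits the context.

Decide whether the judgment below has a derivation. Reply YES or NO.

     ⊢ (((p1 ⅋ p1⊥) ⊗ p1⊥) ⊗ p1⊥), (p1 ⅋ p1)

Derivation trace:
[⅋]  ⊢ (((p1 ⅋ p1⊥) ⊗ p1⊥) ⊗ p1⊥), (p1 ⅋ p1)
  [⊗]  ⊢ p1, p1, (((p1 ⅋ p1⊥) ⊗ p1⊥) ⊗ p1⊥)
    [⊗]  ⊢ p1, ((p1 ⅋ p1⊥) ⊗ p1⊥)
      [⅋]  ⊢ (p1 ⅋ p1⊥)
        [Ax]  ⊢ p1, p1⊥
      [Ax]  ⊢ p1, p1⊥
    [Ax]  ⊢ p1, p1⊥

Result: YES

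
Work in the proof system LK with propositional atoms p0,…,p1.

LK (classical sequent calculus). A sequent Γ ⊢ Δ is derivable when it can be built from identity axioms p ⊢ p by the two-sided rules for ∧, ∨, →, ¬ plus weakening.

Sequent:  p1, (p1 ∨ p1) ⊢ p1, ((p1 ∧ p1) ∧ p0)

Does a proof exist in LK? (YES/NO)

Derivation trace:
[∧R] p1, (p1 ∨ p1) ⊢ p1, ((p1 ∧ p1) ∧ p0)
  [∧R] (p1 ∨ p1) ⊢ (p1 ∧ p1)
    [∨L] (p1 ∨ p1) ⊢ p1
      [Ax] p1 ⊢ p1
      [Ax] p1 ⊢ p1
    [∨L] (p1 ∨ p1) ⊢ p1
      [Ax] p1 ⊢ p1
      [Ax] p1 ⊢ p1
  [WR] (p1 ∨ p1), p1 ⊢ p1, p0
    [WL] (p1 ∨ p1), p1 ⊢ p1
      [∨L] (p1 ∨ p1) ⊢ p1
        [Ax] p1 ⊢ p1
        [Ax] p1 ⊢ p1

Result: YES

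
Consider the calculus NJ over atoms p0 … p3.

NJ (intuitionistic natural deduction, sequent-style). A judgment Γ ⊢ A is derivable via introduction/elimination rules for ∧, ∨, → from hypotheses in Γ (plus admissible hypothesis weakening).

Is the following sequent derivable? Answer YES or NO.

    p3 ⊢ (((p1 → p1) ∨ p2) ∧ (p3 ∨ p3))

Derivation (root first):
[∧I] p3 ⊢ (((p1 → p1) ∨ p2) ∧ (p3 ∨ p3))
  [∨I₁]  ⊢ ((p1 → p1) ∨ p2)
    [→I]  ⊢ (p1 → p1)
      [Ax] p1 ⊢ p1
  [∨I₂] p3 ⊢ (p3 ∨ p3)
    [Ax] p3 ⊢ p3

Result: YES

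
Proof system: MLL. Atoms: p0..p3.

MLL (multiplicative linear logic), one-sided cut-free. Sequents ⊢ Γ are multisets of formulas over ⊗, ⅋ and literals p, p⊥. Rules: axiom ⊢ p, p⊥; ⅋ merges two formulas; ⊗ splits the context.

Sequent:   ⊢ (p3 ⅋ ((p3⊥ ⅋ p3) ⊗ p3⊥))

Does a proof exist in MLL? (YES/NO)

Derivation (root first):
[⅋]  ⊢ (p3 ⅋ ((p3⊥ ⅋ p3) ⊗ p3⊥))
  [⊗]  ⊢ p3, ((p3⊥ ⅋ p3) ⊗ p3⊥)
    [⅋]  ⊢ (p3⊥ ⅋ p3)
      [Ax]  ⊢ p3, p3⊥
    [Ax]  ⊢ p3, p3⊥

Result: YES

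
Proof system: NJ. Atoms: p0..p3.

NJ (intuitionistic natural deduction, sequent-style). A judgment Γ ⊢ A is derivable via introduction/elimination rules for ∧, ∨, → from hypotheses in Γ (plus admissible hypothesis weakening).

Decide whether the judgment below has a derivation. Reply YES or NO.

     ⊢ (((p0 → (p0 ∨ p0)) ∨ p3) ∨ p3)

Derivation trace:
[∨I₁]  ⊢ (((p0 → (p0 ∨ p0)) ∨ p3) ∨ p3)
  [∨I₁]  ⊢ ((p0 → (p0 ∨ p0)) ∨ p3)
    [→I]  ⊢ (p0 → (p0 ∨ p0))
      [∨I₁] p0 ⊢ (p0 ∨ p0)
        [Ax] p0 ⊢ p0

Result: YES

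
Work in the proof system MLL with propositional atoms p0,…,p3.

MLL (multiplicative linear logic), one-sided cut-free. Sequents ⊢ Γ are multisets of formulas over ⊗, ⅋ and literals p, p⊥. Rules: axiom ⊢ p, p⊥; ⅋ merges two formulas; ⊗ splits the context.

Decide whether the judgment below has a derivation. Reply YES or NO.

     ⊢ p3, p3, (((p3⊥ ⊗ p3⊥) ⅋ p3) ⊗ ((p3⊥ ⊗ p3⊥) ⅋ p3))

Derivation (root first):
[⊗]  ⊢ p3, p3, (((p3⊥ ⊗ p3⊥) ⅋ p3) ⊗ ((p3⊥ ⊗ p3⊥) ⅋ p3))
  [⅋]  ⊢ p3, ((p3⊥ ⊗ p3⊥) ⅋ p3)
    [⊗]  ⊢ p3, p3, (p3⊥ ⊗ p3⊥)
      [Ax]  ⊢ p3, p3⊥
      [Ax]  ⊢ p3, p3⊥
  [⅋]  ⊢ p3, ((p3⊥ ⊗ p3⊥) ⅋ p3)
    [⊗]  ⊢ p3, p3, (p3⊥ ⊗ p3⊥)
      [Ax]  ⊢ p3, p3⊥
      [Ax]  ⊢ p3, p3⊥

Result: YES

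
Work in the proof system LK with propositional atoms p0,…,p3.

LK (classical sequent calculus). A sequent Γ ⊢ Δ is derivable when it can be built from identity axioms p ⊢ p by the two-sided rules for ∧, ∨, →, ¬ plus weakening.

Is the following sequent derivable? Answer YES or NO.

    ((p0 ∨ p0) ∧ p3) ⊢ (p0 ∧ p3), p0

Derivation trace:
[∧L] ((p0 ∨ p0) ∧ p3) ⊢ (p0 ∧ p3), p0
  [∨L] p3, (p0 ∨ p0) ⊢ (p0 ∧ p3), p0
    [∧R] p3, p0 ⊢ (p0 ∧ p3)
      [Ax] p0 ⊢ p0
      [Ax] p3 ⊢ p3
    [Ax] p0 ⊢ p0

Result: YES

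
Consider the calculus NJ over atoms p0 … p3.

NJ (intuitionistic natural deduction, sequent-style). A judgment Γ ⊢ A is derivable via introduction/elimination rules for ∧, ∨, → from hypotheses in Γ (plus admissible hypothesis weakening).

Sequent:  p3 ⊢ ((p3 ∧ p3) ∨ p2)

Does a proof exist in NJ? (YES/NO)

Proof tree:
[∨I₁] p3 ⊢ ((p3 ∧ p3) ∨ p2)
  [∧I] p3 ⊢ (p3 ∧ p3)
    [Ax] p3 ⊢ p3
    [Ax] p3 ⊢ p3

Result: YES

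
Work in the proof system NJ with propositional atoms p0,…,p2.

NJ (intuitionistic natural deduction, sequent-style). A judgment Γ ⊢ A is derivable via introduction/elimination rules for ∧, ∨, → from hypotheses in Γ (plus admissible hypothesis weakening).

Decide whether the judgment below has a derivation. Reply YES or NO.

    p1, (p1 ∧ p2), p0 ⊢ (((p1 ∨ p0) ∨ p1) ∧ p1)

Proof tree:
[∧I] p1, (p1 ∧ p2), p0 ⊢ (((p1 ∨ p0) ∨ p1) ∧ p1)
  [∨I₁] p0 ⊢ ((p1 ∨ p0) ∨ p1)
    [∨I₂] p0 ⊢ (p1 ∨ p0)
      [Ax] p0 ⊢ p0
  [Wk] p1, (p1 ∧ p2) ⊢ p1
    [Ax] p1 ⊢ p1

Result: YES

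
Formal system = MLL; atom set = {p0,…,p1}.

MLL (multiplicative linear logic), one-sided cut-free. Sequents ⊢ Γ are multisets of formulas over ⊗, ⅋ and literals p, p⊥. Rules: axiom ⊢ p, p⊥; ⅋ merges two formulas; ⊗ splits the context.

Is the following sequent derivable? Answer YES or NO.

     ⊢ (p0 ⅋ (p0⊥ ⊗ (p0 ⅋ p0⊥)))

Derivation (root first):
[⅋]  ⊢ (p0 ⅋ (p0⊥ ⊗ (p0 ⅋ p0⊥)))
  [⊗]  ⊢ p0, (p0⊥ ⊗ (p0 ⅋ p0⊥))
    [Ax]  ⊢ p0, p0⊥
    [⅋]  ⊢ (p0 ⅋ p0⊥)
      [Ax]  ⊢ p0, p0⊥

Result: YES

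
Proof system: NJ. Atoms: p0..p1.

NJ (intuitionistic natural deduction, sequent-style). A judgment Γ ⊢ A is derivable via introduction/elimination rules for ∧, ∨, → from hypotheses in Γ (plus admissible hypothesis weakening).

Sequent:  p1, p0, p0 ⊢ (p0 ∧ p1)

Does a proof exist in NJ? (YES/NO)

Derivation (root first):
[Wk] p1, p0, p0 ⊢ (p0 ∧ p1)
  [∧I] p1, p0 ⊢ (p0 ∧ p1)
    [Ax] p0 ⊢ p0
    [Ax] p1 ⊢ p1

Result: YES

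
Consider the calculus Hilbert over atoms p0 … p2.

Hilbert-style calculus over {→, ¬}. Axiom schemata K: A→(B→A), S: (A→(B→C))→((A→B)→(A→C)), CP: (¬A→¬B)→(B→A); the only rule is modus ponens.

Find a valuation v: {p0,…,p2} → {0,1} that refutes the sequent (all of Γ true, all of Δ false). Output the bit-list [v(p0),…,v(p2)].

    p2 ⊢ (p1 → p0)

Search for a countermodel by truth-table:
  v=000: Γ:[p2=F] Δ:[(p1 → p0)=T] refutes=False
  v=001: Γ:[p2=T] Δ:[(p1 → p0)=T] refutes=False
  v=010: Γ:[p2=F] Δ:[(p1 → p0)=F] refutes=False
  v=011: Γ:[p2=T] Δ:[(p1 → p0)=F] refutes=True  ← countermodel

Result: [0, 1, 1]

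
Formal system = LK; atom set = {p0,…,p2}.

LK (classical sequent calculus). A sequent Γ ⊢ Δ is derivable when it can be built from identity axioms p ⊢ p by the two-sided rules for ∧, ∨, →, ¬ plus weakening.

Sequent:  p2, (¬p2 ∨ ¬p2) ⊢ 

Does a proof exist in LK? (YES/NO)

Derivation trace:
[∨L] p2, (¬p2 ∨ ¬p2) ⊢ 
  [¬L] p2, ¬p2 ⊢ 
    [Ax] p2 ⊢ p2
  [¬L] p2, ¬p2 ⊢ 
    [Ax] p2 ⊢ p2

Result: YES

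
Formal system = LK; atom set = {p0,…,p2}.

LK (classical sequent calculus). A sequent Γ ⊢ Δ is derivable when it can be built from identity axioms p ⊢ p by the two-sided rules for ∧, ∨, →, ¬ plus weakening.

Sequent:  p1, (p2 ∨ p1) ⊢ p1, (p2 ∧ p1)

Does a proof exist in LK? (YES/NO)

Derivation (root first):
[∧R] p1, (p2 ∨ p1) ⊢ p1, (p2 ∧ p1)
  [∨L] (p2 ∨ p1) ⊢ p1, p2
    [Ax] p2 ⊢ p2
    [WR] p1 ⊢ p1, p1
      [Ax] p1 ⊢ p1
  [WR] p1 ⊢ p1, p1
    [Ax] p1 ⊢ p1

Result: YES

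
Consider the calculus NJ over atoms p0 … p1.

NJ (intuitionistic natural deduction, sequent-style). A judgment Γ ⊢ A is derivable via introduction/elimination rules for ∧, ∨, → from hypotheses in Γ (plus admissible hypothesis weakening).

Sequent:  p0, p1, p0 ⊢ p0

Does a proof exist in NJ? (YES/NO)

Derivation (root first):
[Wk] p0, p1, p0 ⊢ p0
  [Wk] p0, p1 ⊢ p0
    [Ax] p0 ⊢ p0

Result: YES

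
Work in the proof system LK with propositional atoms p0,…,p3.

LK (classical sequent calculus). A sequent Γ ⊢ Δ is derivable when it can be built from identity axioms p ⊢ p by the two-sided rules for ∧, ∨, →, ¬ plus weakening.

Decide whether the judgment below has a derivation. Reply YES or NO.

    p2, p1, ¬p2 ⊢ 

Proof tree:
[¬L] p2, p1, ¬p2 ⊢ 
  [WL] p2, p1 ⊢ p2
    [Ax] p2 ⊢ p2

Result: YES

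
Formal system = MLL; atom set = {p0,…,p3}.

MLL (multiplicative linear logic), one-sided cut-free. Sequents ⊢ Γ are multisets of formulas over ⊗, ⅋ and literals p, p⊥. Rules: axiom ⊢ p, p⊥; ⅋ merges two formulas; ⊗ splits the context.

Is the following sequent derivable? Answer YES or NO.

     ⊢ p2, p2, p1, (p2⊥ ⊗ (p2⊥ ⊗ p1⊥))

Derivation trace:
[⊗]  ⊢ p2, p2, p1, (p2⊥ ⊗ (p2⊥ ⊗ p1⊥))
  [Ax]  ⊢ p2, p2⊥
  [⊗]  ⊢ p2, p1, (p2⊥ ⊗ p1⊥)
    [Ax]  ⊢ p2, p2⊥
    [Ax]  ⊢ p1, p1⊥

Result: YES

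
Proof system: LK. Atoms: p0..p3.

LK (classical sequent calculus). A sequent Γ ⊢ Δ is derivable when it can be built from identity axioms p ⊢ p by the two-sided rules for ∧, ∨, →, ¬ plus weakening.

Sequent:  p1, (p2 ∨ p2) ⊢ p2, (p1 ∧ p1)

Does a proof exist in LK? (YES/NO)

Derivation (root first):
[∨L] p1, (p2 ∨ p2) ⊢ p2, (p1 ∧ p1)
  [Ax] p2 ⊢ p2
  [∧R] p1, p2 ⊢ (p1 ∧ p1)
    [Ax] p1 ⊢ p1
    [WL] p1, p2 ⊢ p1
      [Ax] p1 ⊢ p1

Result: YES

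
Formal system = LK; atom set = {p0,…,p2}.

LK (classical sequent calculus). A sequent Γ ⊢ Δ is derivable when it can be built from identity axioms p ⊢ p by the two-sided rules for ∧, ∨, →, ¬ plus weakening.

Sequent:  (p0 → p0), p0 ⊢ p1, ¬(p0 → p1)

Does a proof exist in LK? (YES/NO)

Proof tree:
[¬R] (p0 → p0), p0 ⊢ p1, ¬(p0 → p1)
  [→L] (p0 → p0), p0, (p0 → p1) ⊢ p1
    [→L] p0, (p0 → p0) ⊢ p0
      [Ax] p0 ⊢ p0
      [Ax] p0 ⊢ p0
    [Ax] p1 ⊢ p1

Result: YES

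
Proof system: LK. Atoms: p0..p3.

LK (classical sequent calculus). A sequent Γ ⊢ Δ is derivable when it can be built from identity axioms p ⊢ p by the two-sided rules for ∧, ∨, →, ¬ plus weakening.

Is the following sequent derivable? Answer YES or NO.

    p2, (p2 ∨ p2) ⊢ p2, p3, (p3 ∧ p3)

Derivation trace:
[∧R] p2, (p2 ∨ p2) ⊢ p2, p3, (p3 ∧ p3)
  [WL] (p2 ∨ p2), p2 ⊢ p2, p3
    [WR] (p2 ∨ p2) ⊢ p2, p3
      [∨L] (p2 ∨ p2) ⊢ p2
        [Ax] p2 ⊢ p2
        [Ax] p2 ⊢ p2
  [WR] (p2 ∨ p2) ⊢ p2, p3, p3
    [WR] (p2 ∨ p2) ⊢ p2, p3
      [∨L] (p2 ∨ p2) ⊢ p2
        [Ax] p2 ⊢ p2
        [Ax] p2 ⊢ p2

Result: YES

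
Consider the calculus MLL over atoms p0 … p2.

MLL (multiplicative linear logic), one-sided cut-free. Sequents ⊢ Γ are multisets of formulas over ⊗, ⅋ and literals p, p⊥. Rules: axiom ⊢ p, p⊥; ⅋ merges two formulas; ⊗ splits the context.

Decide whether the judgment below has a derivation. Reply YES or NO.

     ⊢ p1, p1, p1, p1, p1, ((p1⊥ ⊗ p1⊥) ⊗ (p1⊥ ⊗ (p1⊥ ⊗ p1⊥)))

Derivation (root first):
[⊗]  ⊢ p1, p1, p1, p1, p1, ((p1⊥ ⊗ p1⊥) ⊗ (p1⊥ ⊗ (p1⊥ ⊗ p1⊥)))
  [⊗]  ⊢ p1, p1, (p1⊥ ⊗ p1⊥)
    [Ax]  ⊢ p1, p1⊥
    [Ax]  ⊢ p1, p1⊥
  [⊗]  ⊢ p1, p1, p1, (p1⊥ ⊗ (p1⊥ ⊗ p1⊥))
    [Ax]  ⊢ p1, p1⊥
    [⊗]  ⊢ p1, p1, (p1⊥ ⊗ p1⊥)
      [Ax]  ⊢ p1, p1⊥
      [Ax]  ⊢ p1, p1⊥

Result: YES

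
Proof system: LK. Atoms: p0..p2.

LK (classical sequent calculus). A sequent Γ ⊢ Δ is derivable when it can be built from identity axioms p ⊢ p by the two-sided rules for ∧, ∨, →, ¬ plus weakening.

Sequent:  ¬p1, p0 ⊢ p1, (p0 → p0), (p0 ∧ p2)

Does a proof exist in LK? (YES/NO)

Derivation (root first):
[∧R] ¬p1, p0 ⊢ p1, (p0 → p0), (p0 ∧ p2)
  [¬L] p0, ¬p1 ⊢ p0
    [WR] p0 ⊢ p0, p1
      [Ax] p0 ⊢ p0
  [WR]  ⊢ p1, (p0 → p0), p2
    [→R]  ⊢ p1, (p0 → p0)
      [WR] p0 ⊢ p0, p1
        [Ax] p0 ⊢ p0

Result: YES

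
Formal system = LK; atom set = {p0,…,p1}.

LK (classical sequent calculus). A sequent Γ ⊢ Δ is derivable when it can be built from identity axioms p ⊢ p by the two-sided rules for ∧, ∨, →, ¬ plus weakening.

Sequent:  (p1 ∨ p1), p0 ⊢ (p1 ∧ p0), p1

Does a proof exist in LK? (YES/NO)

Proof tree:
[WR] (p1 ∨ p1), p0 ⊢ (p1 ∧ p0), p1
  [∧R] (p1 ∨ p1), p0 ⊢ (p1 ∧ p0)
    [∨L] (p1 ∨ p1) ⊢ p1
      [Ax] p1 ⊢ p1
      [Ax] p1 ⊢ p1
    [Ax] p0 ⊢ p0

Result: YES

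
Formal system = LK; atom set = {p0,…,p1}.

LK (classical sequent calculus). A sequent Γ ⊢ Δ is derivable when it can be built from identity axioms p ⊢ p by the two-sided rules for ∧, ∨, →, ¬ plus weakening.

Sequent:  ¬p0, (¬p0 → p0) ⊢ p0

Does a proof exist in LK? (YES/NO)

Derivation trace:
[→L] ¬p0, (¬p0 → p0) ⊢ p0
  [¬R] ¬p0 ⊢ ¬p0
    [¬L] p0, ¬p0 ⊢ 
      [Ax] p0 ⊢ p0
  [Ax] p0 ⊢ p0

Result: YES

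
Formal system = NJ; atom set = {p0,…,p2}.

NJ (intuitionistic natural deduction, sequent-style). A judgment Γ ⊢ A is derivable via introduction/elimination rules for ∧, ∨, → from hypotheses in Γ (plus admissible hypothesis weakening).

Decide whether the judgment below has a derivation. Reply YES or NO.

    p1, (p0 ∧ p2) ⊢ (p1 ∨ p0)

Derivation trace:
[∨I₁] p1, (p0 ∧ p2) ⊢ (p1 ∨ p0)
  [Wk] p1, (p0 ∧ p2) ⊢ p1
    [Ax] p1 ⊢ p1

Result: YES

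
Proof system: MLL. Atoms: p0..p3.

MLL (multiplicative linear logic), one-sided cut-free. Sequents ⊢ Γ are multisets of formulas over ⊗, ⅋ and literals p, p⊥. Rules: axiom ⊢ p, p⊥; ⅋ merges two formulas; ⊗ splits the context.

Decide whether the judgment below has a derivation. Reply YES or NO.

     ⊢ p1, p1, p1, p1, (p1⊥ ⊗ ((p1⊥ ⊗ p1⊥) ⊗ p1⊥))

Proof tree:
[⊗]  ⊢ p1, p1, p1, p1, (p1⊥ ⊗ ((p1⊥ ⊗ p1⊥) ⊗ p1⊥))
  [Ax]  ⊢ p1, p1⊥
  [⊗]  ⊢ p1, p1, p1, ((p1⊥ ⊗ p1⊥) ⊗ p1⊥)
    [⊗]  ⊢ p1, p1, (p1⊥ ⊗ p1⊥)
      [Ax]  ⊢ p1, p1⊥
      [Ax]  ⊢ p1, p1⊥
    [Ax]  ⊢ p1, p1⊥

Result: YES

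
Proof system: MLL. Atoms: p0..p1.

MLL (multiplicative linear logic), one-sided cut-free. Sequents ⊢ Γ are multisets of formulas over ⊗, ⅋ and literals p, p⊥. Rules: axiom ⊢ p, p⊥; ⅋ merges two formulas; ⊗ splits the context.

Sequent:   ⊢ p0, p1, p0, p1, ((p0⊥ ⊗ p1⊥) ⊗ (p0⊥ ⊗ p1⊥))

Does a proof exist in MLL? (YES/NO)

Derivation (root first):
[⊗]  ⊢ p0, p1, p0, p1, ((p0⊥ ⊗ p1⊥) ⊗ (p0⊥ ⊗ p1⊥))
  [⊗]  ⊢ p0, p1, (p0⊥ ⊗ p1⊥)
    [Ax]  ⊢ p0, p0⊥
    [Ax]  ⊢ p1, p1⊥
  [⊗]  ⊢ p0, p1, (p0⊥ ⊗ p1⊥)
    [Ax]  ⊢ p0, p0⊥
    [Ax]  ⊢ p1, p1⊥

Result: YES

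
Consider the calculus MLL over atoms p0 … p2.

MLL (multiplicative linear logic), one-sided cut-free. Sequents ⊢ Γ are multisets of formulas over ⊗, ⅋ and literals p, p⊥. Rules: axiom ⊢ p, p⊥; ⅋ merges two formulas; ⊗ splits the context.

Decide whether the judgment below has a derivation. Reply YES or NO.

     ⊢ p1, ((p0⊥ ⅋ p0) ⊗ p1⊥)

Derivation (root first):
[⊗]  ⊢ p1, ((p0⊥ ⅋ p0) ⊗ p1⊥)
  [⅋]  ⊢ (p0⊥ ⅋ p0)
    [Ax]  ⊢ p0, p0⊥
  [Ax]  ⊢ p1, p1⊥

Result: YES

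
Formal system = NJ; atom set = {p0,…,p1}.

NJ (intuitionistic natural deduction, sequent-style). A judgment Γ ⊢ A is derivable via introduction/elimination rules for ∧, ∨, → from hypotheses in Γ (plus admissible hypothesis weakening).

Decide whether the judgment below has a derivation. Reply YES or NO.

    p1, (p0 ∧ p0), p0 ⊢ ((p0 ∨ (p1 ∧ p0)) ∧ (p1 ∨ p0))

Derivation trace:
[∧I] p1, (p0 ∧ p0), p0 ⊢ ((p0 ∨ (p1 ∧ p0)) ∧ (p1 ∨ p0))
  [∨I₂] p1, p0 ⊢ (p0 ∨ (p1 ∧ p0))
    [∧I] p1, p0 ⊢ (p1 ∧ p0)
      [Ax] p1 ⊢ p1
      [Ax] p0 ⊢ p0
  [Wk] p0, (p0 ∧ p0) ⊢ (p1 ∨ p0)
    [∨I₂] p0 ⊢ (p1 ∨ p0)
      [Ax] p0 ⊢ p0

Result: YES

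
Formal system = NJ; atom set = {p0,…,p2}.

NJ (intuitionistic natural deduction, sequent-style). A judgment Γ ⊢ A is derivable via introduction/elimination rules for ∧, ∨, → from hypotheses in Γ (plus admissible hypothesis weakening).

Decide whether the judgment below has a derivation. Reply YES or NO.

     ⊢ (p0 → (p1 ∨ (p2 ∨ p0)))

Derivation (root first):
[→I]  ⊢ (p0 → (p1 ∨ (p2 ∨ p0)))
  [∨I₂] p0 ⊢ (p1 ∨ (p2 ∨ p0))
    [∨I₂] p0 ⊢ (p2 ∨ p0)
      [Ax] p0 ⊢ p0

Result: YES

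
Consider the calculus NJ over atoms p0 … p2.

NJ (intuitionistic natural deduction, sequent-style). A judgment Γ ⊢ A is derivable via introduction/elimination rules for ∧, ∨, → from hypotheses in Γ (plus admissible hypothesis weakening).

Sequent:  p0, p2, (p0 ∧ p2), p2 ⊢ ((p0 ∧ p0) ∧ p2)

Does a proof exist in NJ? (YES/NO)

Derivation (root first):
[Wk] p0, p2, (p0 ∧ p2), p2 ⊢ ((p0 ∧ p0) ∧ p2)
  [∧I] p0, p2, (p0 ∧ p2) ⊢ ((p0 ∧ p0) ∧ p2)
    [∧I] (p0 ∧ p2), p0 ⊢ (p0 ∧ p0)
      [Wk] p0, (p0 ∧ p2) ⊢ p0
        [Ax] p0 ⊢ p0
      [Ax] p0 ⊢ p0
    [Ax] p2 ⊢ p2

Result: YES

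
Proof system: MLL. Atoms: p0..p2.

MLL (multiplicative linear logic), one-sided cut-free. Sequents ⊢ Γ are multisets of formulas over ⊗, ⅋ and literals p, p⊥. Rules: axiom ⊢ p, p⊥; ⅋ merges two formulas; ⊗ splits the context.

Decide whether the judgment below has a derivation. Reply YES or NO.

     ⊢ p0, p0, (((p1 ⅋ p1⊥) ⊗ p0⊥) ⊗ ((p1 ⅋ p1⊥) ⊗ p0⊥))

Derivation trace:
[⊗]  ⊢ p0, p0, (((p1 ⅋ p1⊥) ⊗ p0⊥) ⊗ ((p1 ⅋ p1⊥) ⊗ p0⊥))
  [⊗]  ⊢ p0, ((p1 ⅋ p1⊥) ⊗ p0⊥)
    [⅋]  ⊢ (p1 ⅋ p1⊥)
      [Ax]  ⊢ p1, p1⊥
    [Ax]  ⊢ p0, p0⊥
  [⊗]  ⊢ p0, ((p1 ⅋ p1⊥) ⊗ p0⊥)
    [⅋]  ⊢ (p1 ⅋ p1⊥)
      [Ax]  ⊢ p1, p1⊥
    [Ax]  ⊢ p0, p0⊥

Result: YES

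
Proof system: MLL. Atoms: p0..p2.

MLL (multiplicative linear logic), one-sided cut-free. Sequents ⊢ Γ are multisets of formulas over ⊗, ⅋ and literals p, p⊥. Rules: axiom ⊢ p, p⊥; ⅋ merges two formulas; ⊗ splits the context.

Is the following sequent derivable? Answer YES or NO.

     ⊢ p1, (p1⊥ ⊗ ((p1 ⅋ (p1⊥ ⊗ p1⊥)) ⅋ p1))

Derivation (root first):
[⊗]  ⊢ p1, (p1⊥ ⊗ ((p1 ⅋ (p1⊥ ⊗ p1⊥)) ⅋ p1))
  [Ax]  ⊢ p1, p1⊥
  [⅋]  ⊢ ((p1 ⅋ (p1⊥ ⊗ p1⊥)) ⅋ p1)
    [⅋]  ⊢ p1, (p1 ⅋ (p1⊥ ⊗ p1⊥))
      [⊗]  ⊢ p1, p1, (p1⊥ ⊗ p1⊥)
        [Ax]  ⊢ p1, p1⊥
        [Ax]  ⊢ p1, p1⊥

Result: YES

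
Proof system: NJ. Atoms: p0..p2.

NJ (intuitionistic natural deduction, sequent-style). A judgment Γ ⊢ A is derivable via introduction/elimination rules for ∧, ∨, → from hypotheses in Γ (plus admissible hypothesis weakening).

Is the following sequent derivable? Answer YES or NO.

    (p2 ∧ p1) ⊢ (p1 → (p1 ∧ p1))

Derivation (root first):
[Wk] (p2 ∧ p1) ⊢ (p1 → (p1 ∧ p1))
  [→I]  ⊢ (p1 → (p1 ∧ p1))
    [∧I] p1 ⊢ (p1 ∧ p1)
      [Ax] p1 ⊢ p1
      [Ax] p1 ⊢ p1

Result: YES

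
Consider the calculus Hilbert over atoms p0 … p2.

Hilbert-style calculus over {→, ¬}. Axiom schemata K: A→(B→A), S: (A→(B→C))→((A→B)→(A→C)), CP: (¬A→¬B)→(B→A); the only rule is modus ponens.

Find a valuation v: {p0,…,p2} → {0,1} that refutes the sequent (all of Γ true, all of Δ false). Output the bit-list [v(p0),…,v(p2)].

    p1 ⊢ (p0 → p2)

Truth-table refutation:
  v=000: Γ:[p1=F] Δ:[(p0 → p2)=T] refutes=False
  v=001: Γ:[p1=F] Δ:[(p0 → p2)=T] refutes=False
  v=010: Γ:[p1=T] Δ:[(p0 → p2)=T] refutes=False
  v=011: Γ:[p1=T] Δ:[(p0 → p2)=T] refutes=False
  v=100: Γ:[p1=F] Δ:[(p0 → p2)=F] refutes=False
  v=101: Γ:[p1=F] Δ:[(p0 → p2)=T] refutes=False
  v=110: Γ:[p1=T] Δ:[(p0 → p2)=F] refutes=True  ← countermodel

Result: [1, 1, 0]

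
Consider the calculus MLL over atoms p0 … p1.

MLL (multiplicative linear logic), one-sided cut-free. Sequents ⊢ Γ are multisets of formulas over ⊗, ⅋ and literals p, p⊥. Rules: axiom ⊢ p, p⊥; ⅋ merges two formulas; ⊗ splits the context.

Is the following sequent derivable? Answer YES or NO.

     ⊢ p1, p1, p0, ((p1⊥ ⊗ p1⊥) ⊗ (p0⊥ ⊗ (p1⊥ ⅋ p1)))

Proof tree:
[⊗]  ⊢ p1, p1, p0, ((p1⊥ ⊗ p1⊥) ⊗ (p0⊥ ⊗ (p1⊥ ⅋ p1)))
  [⊗]  ⊢ p1, p1, (p1⊥ ⊗ p1⊥)
    [Ax]  ⊢ p1, p1⊥
    [Ax]  ⊢ p1, p1⊥
  [⊗]  ⊢ p0, (p0⊥ ⊗ (p1⊥ ⅋ p1))
    [Ax]  ⊢ p0, p0⊥
    [⅋]  ⊢ (p1⊥ ⅋ p1)
      [Ax]  ⊢ p1, p1⊥

Result: YES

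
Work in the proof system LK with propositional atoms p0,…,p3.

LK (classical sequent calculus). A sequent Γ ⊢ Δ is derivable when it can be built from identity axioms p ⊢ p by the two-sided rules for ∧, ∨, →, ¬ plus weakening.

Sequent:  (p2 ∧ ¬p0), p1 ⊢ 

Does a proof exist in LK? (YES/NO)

Truth-table refutation:
  v=0000: Γ:[(p2 ∧ ¬p0)=F, p1=F] Δ:[] refutes=False
  v=0001: Γ:[(p2 ∧ ¬p0)=F, p1=F] Δ:[] refutes=False
  v=0010: Γ:[(p2 ∧ ¬p0)=T, p1=F] Δ:[] refutes=False
  v=0011: Γ:[(p2 ∧ ¬p0)=T, p1=F] Δ:[] refutes=False
  v=0100: Γ:[(p2 ∧ ¬p0)=F, p1=T] Δ:[] refutes=False
  v=0101: Γ:[(p2 ∧ ¬p0)=F, p1=T] Δ:[] refutes=False
  v=0110: Γ:[(p2 ∧ ¬p0)=T, p1=T] Δ:[] refutes=True  ← countermodel

Result: NO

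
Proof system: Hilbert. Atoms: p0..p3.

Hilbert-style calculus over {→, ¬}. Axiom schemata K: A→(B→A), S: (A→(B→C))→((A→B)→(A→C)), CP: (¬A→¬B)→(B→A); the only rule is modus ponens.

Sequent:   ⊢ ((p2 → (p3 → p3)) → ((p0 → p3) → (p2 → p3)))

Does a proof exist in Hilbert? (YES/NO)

Truth-table refutation:
  v=0000: Γ:[] Δ:[((p2 → (p3 → p3)) → ((p0 → p3) → (p2 → p3)))=T] refutes=False
  v=0001: Γ:[] Δ:[((p2 → (p3 → p3)) → ((p0 → p3) → (p2 → p3)))=T] refutes=False
  v=0010: Γ:[] Δ:[((p2 → (p3 → p3)) → ((p0 → p3) → (p2 → p3)))=F] refutes=True  ← countermodel

Result: NO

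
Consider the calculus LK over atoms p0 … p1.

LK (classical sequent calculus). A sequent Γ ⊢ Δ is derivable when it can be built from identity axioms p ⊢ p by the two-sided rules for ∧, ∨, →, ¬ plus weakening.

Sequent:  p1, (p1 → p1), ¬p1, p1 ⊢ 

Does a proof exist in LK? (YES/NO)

Derivation (root first):
[WL] p1, (p1 → p1), ¬p1, p1 ⊢ 
  [¬L] p1, (p1 → p1), ¬p1 ⊢ 
    [→L] p1, (p1 → p1) ⊢ p1
      [Ax] p1 ⊢ p1
      [WL] p1, p1 ⊢ p1
        [Ax] p1 ⊢ p1

Result: YES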